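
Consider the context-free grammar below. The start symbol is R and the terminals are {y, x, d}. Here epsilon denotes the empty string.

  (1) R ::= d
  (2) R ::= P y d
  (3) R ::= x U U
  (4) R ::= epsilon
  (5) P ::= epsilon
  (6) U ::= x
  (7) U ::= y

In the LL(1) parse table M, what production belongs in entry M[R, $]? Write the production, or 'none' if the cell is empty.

R ::= epsilon

FIRST(P): from P::=epsilon we get {epsilon}. So FIRST(P) = {epsilon}.
FIRST(U): from U::=x we get {x}; from U::=y we get {y}. So FIRST(U) = {x, y}.
FIRST(R): from R::=d we get {d}; from R::=P y d we get {y}; from R::=x U U we get {x}; from R::=epsilon we get {epsilon}. So FIRST(R) = {epsilon, d, x, y}.
FOLLOW(R) includes $ since R is the start symbol.
FOLLOW(R): R appears on no right-hand side. Thus FOLLOW(R) = {$}.
For R ::= d: FIRST(d) = {d}, so it goes in M[R, t] for t ∈ {d}.
For R ::= P y d: FIRST(P y d) = {y}, so it goes in M[R, t] for t ∈ {y}.
For R ::= x U U: FIRST(x U U) = {x}, so it goes in M[R, t] for t ∈ {x}.
For R ::= epsilon: FIRST(epsilon) = {epsilon}, so it goes in M[R, t] for t ∈ {}; since epsilon ∈ FIRST, also for every t ∈ FOLLOW(R) = {$}.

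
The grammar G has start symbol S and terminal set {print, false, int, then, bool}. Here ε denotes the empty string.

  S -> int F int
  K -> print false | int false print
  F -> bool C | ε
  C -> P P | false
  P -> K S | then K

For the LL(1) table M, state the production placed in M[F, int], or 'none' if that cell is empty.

FIRST(S) = {int}
FIRST(K) = {int, print}
FIRST(F) = {ε, bool}
FIRST(P) = {int, print, then}  (via K S)
FIRST(C) = {false, int, print, then}  (via P P)
FOLLOW(S) includes $ since S is the start symbol.
FOLLOW(F): in S->int F int, F is followed by int with FIRST {int}. Thus FOLLOW(F) = {int}.
For F -> bool C: FIRST(bool C) = {bool}, so it goes in M[F, t] for t ∈ {bool}.
For F -> ε: FIRST(ε) = {ε}, so it goes in M[F, t] for t ∈ {}; since ε ∈ FIRST, also for every t ∈ FOLLOW(F) = {int}.

F -> ε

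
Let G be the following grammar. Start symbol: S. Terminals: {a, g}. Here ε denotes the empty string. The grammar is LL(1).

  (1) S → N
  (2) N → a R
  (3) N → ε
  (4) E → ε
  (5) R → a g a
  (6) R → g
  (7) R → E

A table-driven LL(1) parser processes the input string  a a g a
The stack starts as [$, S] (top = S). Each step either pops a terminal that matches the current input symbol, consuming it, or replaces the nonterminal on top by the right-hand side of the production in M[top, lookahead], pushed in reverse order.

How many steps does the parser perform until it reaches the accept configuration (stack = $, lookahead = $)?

     Stack    Input      Action
  1  $ S      a a g a $  expand S → N
  2  $ N      a a g a $  expand N → a R
  3  $ R a    a a g a $  match a
  4  $ R      a g a $    expand R → a g a
  5  $ a g a  a g a $    match a
  6  $ a g    g a $      match g
  7  $ a      a $        match a
Accept reached after 7 steps.

7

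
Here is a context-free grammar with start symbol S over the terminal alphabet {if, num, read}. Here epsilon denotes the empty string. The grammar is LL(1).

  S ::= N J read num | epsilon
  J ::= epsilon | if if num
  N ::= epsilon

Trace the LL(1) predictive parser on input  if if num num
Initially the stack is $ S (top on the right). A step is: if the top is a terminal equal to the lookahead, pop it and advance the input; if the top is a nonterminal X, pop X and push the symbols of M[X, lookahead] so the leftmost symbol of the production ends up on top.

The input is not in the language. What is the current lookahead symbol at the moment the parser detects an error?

step 1: stack=$ S  input=if if num num $  — expand S ::= N J read num
step 2: stack=$ num read J N  input=if if num num $  — expand N ::= epsilon
step 3: stack=$ num read J  input=if if num num $  — expand J ::= if if num
step 4: stack=$ num read num if if  input=if if num num $  — match if
step 5: stack=$ num read num if  input=if num num $  — match if
step 6: stack=$ num read num  input=num num $  — match num
step 7: stack=$ num read  input=num $  — error: top is terminal read but lookahead is num

num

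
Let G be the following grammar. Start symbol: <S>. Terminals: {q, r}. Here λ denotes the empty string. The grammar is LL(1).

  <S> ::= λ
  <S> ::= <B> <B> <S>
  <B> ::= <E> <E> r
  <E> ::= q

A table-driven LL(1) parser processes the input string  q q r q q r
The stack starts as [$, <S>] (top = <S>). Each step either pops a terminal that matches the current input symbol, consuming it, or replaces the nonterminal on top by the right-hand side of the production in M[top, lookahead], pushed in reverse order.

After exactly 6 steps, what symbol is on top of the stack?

r

step 1: stack=$ <S>  input=q q r q q r $  — expand <S> ::= <B> <B> <S>
step 2: stack=$ <S> <B> <B>  input=q q r q q r $  — expand <B> ::= <E> <E> r
step 3: stack=$ <S> <B> r <E> <E>  input=q q r q q r $  — expand <E> ::= q
step 4: stack=$ <S> <B> r <E> q  input=q q r q q r $  — match q
step 5: stack=$ <S> <B> r <E>  input=q r q q r $  — expand <E> ::= q
step 6: stack=$ <S> <B> r q  input=q r q q r $  — match q
Stack after step 6: $ <S> <B> r (top = r).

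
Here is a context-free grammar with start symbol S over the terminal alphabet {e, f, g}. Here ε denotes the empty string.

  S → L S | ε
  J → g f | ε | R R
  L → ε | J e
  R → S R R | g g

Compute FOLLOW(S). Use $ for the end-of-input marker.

{$, e, g}

FIRST(S): from S→L S we get {ε, e, g}; from S→ε we get {ε}. So FIRST(S) = {ε, e, g}.
FIRST(R): from R→S R R we get {e, g}; from R→g g we get {g}. So FIRST(R) = {e, g}.
FIRST(J): from J→g f we get {g}; from J→ε we get {ε}; from J→R R we get {e, g}. So FIRST(J) = {ε, e, g}.
FIRST(L): from L→ε we get {ε}; from L→J e we get {e, g}. So FIRST(L) = {ε, e, g}.
FOLLOW(S) includes $ since S is the start symbol.
FOLLOW(S): in S→L S, the suffix after S is empty (adds nothing new); in R→S R R, S is followed by R R with FIRST {e, g}. Thus FOLLOW(S) = {$, e, g}.
FOLLOW(J): in L→J e, J is followed by e with FIRST {e}. Thus FOLLOW(J) = {e}.
FOLLOW(L): in S→L S, L is followed by S with FIRST {ε, e, g}; in S→L S, the suffix after L is nullable, so FOLLOW(L) ⊇ FOLLOW(S) = {$, e, g}. Thus FOLLOW(L) = {$, e, g}.
FOLLOW(R): in J→R R (occurrence 1), R is followed by R with FIRST {e, g}; in J→R R (occurrence 2), the suffix after R is empty, so FOLLOW(R) ⊇ FOLLOW(J) = {e}; in R→S R R (occurrence 1), R is followed by R with FIRST {e, g}; in R→S R R (occurrence 2), the suffix after R is empty (adds nothing new). Thus FOLLOW(R) = {e, g}.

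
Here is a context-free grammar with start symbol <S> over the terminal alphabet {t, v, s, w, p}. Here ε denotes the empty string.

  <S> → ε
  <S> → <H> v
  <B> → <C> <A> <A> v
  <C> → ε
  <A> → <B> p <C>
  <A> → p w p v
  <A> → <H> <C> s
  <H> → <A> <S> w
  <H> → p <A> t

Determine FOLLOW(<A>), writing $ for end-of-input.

{p, t, v, w}

FIRST(<C>) = {ε}
FIRST(<S>) = {ε, p}  (via <H> v)
FIRST(<B>) = {p}  (via <C> <A> <A> v)
FIRST(<A>) = {p}  (via <B> p <C>, <H> <C> s)
FIRST(<H>) = {p}  (via <A> <S> w)
FOLLOW(<S>) includes $ since <S> is the start symbol.
FOLLOW(<S>): in <H>→<A> <S> w, <S> is followed by w with FIRST {w}. Thus FOLLOW(<S>) = {$, w}.
FOLLOW(<B>): in <A>→<B> p <C>, <B> is followed by p <C> with FIRST {p}. Thus FOLLOW(<B>) = {p}.
FOLLOW(<A>): in <B>→<C> <A> <A> v (occurrence 1), <A> is followed by <A> v with FIRST {p}; in <B>→<C> <A> <A> v (occurrence 2), <A> is followed by v with FIRST {v}; in <H>→<A> <S> w, <A> is followed by <S> w with FIRST {p, w}; in <H>→p <A> t, <A> is followed by t with FIRST {t}. Thus FOLLOW(<A>) = {p, t, v, w}.
FOLLOW(<C>): in <B>→<C> <A> <A> v, <C> is followed by <A> <A> v with FIRST {p}; in <A>→<B> p <C>, the suffix after <C> is empty, so FOLLOW(<C>) ⊇ FOLLOW(<A>) = {p, t, v, w}; in <A>→<H> <C> s, <C> is followed by s with FIRST {s}. Thus FOLLOW(<C>) = {p, s, t, v, w}.
FOLLOW(<H>): in <S>→<H> v, <H> is followed by v with FIRST {v}; in <A>→<H> <C> s, <H> is followed by <C> s with FIRST {s}. Thus FOLLOW(<H>) = {s, v}.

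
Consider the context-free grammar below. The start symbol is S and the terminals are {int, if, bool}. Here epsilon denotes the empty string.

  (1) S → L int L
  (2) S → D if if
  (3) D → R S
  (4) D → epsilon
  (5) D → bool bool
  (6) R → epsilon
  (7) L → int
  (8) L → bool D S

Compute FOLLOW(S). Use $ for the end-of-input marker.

{$, bool, if, int}

FIRST(R): from R→epsilon we get {epsilon}. So FIRST(R) = {epsilon}.
FIRST(L): from L→int we get {int}; from L→bool D S we get {bool}. So FIRST(L) = {bool, int}.
FIRST(S): from S→L int L we get {bool, int}; from S→D if if we get {bool, if, int}. So FIRST(S) = {bool, if, int}.
FIRST(D): from D→R S we get {bool, if, int}; from D→epsilon we get {epsilon}; from D→bool bool we get {bool}. So FIRST(D) = {epsilon, bool, if, int}.
FOLLOW(S) includes $ since S is the start symbol.
FOLLOW(D): in S→D if if, D is followed by if if with FIRST {if}; in L→bool D S, D is followed by S with FIRST {bool, if, int}. Thus FOLLOW(D) = {bool, if, int}.
FOLLOW(R): in D→R S, R is followed by S with FIRST {bool, if, int}. Thus FOLLOW(R) = {bool, if, int}.
FOLLOW(S): in D→R S, the suffix after S is empty, so FOLLOW(S) ⊇ FOLLOW(D) = {bool, if, int}; in L→bool D S, the suffix after S is empty, so FOLLOW(S) ⊇ FOLLOW(L) = {$, bool, if, int}. Thus FOLLOW(S) = {$, bool, if, int}.
FOLLOW(L): in S→L int L (occurrence 1), L is followed by int L with FIRST {int}; in S→L int L (occurrence 2), the suffix after L is empty, so FOLLOW(L) ⊇ FOLLOW(S) = {$, bool, if, int}. Thus FOLLOW(L) = {$, bool, if, int}.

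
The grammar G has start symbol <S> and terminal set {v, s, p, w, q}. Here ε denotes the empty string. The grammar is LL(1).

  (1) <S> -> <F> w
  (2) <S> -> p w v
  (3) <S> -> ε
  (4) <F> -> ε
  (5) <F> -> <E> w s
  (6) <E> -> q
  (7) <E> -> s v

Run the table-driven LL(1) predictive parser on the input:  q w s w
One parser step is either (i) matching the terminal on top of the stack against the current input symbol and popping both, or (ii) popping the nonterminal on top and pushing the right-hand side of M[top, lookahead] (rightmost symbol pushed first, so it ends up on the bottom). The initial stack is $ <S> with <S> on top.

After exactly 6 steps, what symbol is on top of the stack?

step 1: stack=$ <S>  input=q w s w $  — expand <S> -> <F> w
step 2: stack=$ w <F>  input=q w s w $  — expand <F> -> <E> w s
step 3: stack=$ w s w <E>  input=q w s w $  — expand <E> -> q
step 4: stack=$ w s w q  input=q w s w $  — match q
step 5: stack=$ w s w  input=w s w $  — match w
step 6: stack=$ w s  input=s w $  — match s
Stack after step 6: $ w (top = w).

w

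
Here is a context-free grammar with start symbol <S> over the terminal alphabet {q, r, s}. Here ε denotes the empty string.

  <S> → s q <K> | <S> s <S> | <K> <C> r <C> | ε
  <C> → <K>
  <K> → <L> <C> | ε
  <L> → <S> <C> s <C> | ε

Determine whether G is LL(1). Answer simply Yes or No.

FIRST(<S>) = {ε, r, s}
FIRST(<C>) = {ε, r, s}
FIRST(<K>) = {ε, r, s}
FIRST(<L>) = {ε, r, s}
FOLLOW(<S>) = {$, r, s}
FOLLOW(<C>) = {$, r, s}
FOLLOW(<K>) = {$, r, s}
FOLLOW(<L>) = {$, r, s}
Cell M[<K>, $] receives both <K> → <L> <C> and <K> → ε — the grammar is not LL(1).

No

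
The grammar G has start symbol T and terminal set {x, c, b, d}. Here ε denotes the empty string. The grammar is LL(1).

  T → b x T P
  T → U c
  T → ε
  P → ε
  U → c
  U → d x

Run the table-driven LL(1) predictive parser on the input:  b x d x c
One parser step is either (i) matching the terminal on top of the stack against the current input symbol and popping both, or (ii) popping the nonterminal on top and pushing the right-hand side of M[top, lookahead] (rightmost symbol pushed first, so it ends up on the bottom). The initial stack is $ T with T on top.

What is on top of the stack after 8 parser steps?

P

step 1: stack=$ T  input=b x d x c $  — expand T → b x T P
step 2: stack=$ P T x b  input=b x d x c $  — match b
step 3: stack=$ P T x  input=x d x c $  — match x
step 4: stack=$ P T  input=d x c $  — expand T → U c
step 5: stack=$ P c U  input=d x c $  — expand U → d x
step 6: stack=$ P c x d  input=d x c $  — match d
step 7: stack=$ P c x  input=x c $  — match x
step 8: stack=$ P c  input=c $  — match c
Stack after step 8: $ P (top = P).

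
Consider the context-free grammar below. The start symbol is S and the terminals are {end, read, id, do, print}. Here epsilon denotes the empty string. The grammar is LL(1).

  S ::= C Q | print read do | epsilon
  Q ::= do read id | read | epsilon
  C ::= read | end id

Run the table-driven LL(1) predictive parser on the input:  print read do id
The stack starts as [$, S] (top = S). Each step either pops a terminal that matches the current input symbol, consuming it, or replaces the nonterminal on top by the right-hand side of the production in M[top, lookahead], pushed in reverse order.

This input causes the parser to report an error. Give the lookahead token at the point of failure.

step 1: stack=$ S  input=print read do id $  — expand S ::= print read do
step 2: stack=$ do read print  input=print read do id $  — match print
step 3: stack=$ do read  input=read do id $  — match read
step 4: stack=$ do  input=do id $  — match do
step 5: stack=$  input=id $  — error: stack empty but input remains

id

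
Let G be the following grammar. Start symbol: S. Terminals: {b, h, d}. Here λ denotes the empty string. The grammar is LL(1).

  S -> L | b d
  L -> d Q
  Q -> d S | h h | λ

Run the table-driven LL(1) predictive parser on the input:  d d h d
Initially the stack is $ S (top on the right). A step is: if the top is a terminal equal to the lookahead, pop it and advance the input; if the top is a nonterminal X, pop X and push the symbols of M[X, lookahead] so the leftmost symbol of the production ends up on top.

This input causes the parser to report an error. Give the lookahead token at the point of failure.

step 1: stack=$ S  input=d d h d $  — expand S -> L
step 2: stack=$ L  input=d d h d $  — expand L -> d Q
step 3: stack=$ Q d  input=d d h d $  — match d
step 4: stack=$ Q  input=d h d $  — expand Q -> d S
step 5: stack=$ S d  input=d h d $  — match d
step 6: stack=$ S  input=h d $  — error: M[S, h] is empty

h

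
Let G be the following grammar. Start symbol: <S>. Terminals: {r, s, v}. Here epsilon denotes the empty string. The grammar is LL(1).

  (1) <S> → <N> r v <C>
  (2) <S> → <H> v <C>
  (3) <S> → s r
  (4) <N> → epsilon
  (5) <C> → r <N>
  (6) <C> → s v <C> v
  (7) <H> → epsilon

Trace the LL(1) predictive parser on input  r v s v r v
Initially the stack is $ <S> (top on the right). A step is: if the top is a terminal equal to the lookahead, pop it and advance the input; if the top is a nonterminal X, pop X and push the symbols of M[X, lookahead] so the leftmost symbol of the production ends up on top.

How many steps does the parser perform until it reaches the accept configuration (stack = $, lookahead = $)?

11

step 1: stack=$ <S>  input=r v s v r v $  — expand <S> → <N> r v <C>
step 2: stack=$ <C> v r <N>  input=r v s v r v $  — expand <N> → epsilon
step 3: stack=$ <C> v r  input=r v s v r v $  — match r
step 4: stack=$ <C> v  input=v s v r v $  — match v
step 5: stack=$ <C>  input=s v r v $  — expand <C> → s v <C> v
step 6: stack=$ v <C> v s  input=s v r v $  — match s
step 7: stack=$ v <C> v  input=v r v $  — match v
step 8: stack=$ v <C>  input=r v $  — expand <C> → r <N>
step 9: stack=$ v <N> r  input=r v $  — match r
step 10: stack=$ v <N>  input=v $  — expand <N> → epsilon
step 11: stack=$ v  input=v $  — match v
Accept reached after 11 steps.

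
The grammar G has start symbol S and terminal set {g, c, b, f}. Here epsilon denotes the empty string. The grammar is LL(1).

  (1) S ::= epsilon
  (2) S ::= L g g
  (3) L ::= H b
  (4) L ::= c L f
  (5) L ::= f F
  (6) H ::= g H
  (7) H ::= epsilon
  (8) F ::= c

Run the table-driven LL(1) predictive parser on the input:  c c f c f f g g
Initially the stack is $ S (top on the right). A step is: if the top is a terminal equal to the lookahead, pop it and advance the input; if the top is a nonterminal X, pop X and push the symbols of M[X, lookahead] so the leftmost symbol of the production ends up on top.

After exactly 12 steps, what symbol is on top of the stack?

      Stack          Input              Action
   1  $ S            c c f c f f g g $  expand S ::= L g g
   2  $ g g L        c c f c f f g g $  expand L ::= c L f
   3  $ g g f L c    c c f c f f g g $  match c
   4  $ g g f L      c f c f f g g $    expand L ::= c L f
   5  $ g g f f L c  c f c f f g g $    match c
   6  $ g g f f L    f c f f g g $      expand L ::= f F
   7  $ g g f f F f  f c f f g g $      match f
   8  $ g g f f F    c f f g g $        expand F ::= c
   9  $ g g f f c    c f f g g $        match c
  10  $ g g f f      f f g g $          match f
  11  $ g g f        f g g $            match f
  12  $ g g          g g $              match g
Stack after step 12: $ g (top = g).

g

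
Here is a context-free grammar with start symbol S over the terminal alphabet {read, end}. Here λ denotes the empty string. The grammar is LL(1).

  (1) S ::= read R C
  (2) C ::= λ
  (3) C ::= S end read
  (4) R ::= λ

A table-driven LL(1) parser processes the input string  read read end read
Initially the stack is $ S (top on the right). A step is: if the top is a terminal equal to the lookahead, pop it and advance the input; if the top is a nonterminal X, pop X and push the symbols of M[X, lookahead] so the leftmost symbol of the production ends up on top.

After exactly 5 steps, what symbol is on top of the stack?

step 1: stack=$ S  input=read read end read $  — expand S ::= read R C
step 2: stack=$ C R read  input=read read end read $  — match read
step 3: stack=$ C R  input=read end read $  — expand R ::= λ
step 4: stack=$ C  input=read end read $  — expand C ::= S end read
step 5: stack=$ read end S  input=read end read $  — expand S ::= read R C
Stack after step 5: $ read end C R read (top = read).

read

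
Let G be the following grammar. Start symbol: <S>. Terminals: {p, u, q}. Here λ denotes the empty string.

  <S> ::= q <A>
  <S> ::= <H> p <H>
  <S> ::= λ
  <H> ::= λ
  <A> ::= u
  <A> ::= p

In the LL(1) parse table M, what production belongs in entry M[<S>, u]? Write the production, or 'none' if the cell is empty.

FIRST(<H>): from <H>::=λ we get {λ}. So FIRST(<H>) = {λ}.
FIRST(<A>): from <A>::=u we get {u}; from <A>::=p we get {p}. So FIRST(<A>) = {p, u}.
FIRST(<S>): from <S>::=q <A> we get {q}; from <S>::=<H> p <H> we get {p}; from <S>::=λ we get {λ}. So FIRST(<S>) = {λ, p, q}.
FOLLOW(<S>) includes $ since <S> is the start symbol.
FOLLOW(<S>): <S> appears on no right-hand side. Thus FOLLOW(<S>) = {$}.
For <S> ::= q <A>: FIRST(q <A>) = {q}, so it goes in M[<S>, t] for t ∈ {q}.
For <S> ::= <H> p <H>: FIRST(<H> p <H>) = {p}, so it goes in M[<S>, t] for t ∈ {p}.
For <S> ::= λ: FIRST(λ) = {λ}, so it goes in M[<S>, t] for t ∈ {}; since λ ∈ FIRST, also for every t ∈ FOLLOW(<S>) = {$}.
None of these place a production in M[<S>, u].

none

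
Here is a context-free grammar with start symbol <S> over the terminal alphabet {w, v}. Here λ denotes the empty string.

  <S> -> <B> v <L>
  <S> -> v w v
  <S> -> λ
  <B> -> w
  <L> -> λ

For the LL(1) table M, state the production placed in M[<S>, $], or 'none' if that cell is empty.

FIRST(<B>) = {w}
FIRST(<L>) = {λ}
FIRST(<S>) = {λ, v, w}  (via <B> v <L>)
FOLLOW(<S>) includes $ since <S> is the start symbol.
FOLLOW(<S>): <S> appears on no right-hand side. Thus FOLLOW(<S>) = {$}.
For <S> -> <B> v <L>: FIRST(<B> v <L>) = {w}, so it goes in M[<S>, t] for t ∈ {w}.
For <S> -> v w v: FIRST(v w v) = {v}, so it goes in M[<S>, t] for t ∈ {v}.
For <S> -> λ: FIRST(λ) = {λ}, so it goes in M[<S>, t] for t ∈ {}; since λ ∈ FIRST, also for every t ∈ FOLLOW(<S>) = {$}.

<S> -> λ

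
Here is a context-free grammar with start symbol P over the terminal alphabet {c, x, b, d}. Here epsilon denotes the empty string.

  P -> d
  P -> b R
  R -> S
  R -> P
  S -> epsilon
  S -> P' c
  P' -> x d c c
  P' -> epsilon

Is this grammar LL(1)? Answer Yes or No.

Yes

FIRST(P) = {b, d}
FIRST(R) = {epsilon, b, c, d, x}
FIRST(S) = {epsilon, c, x}
FIRST(P') = {epsilon, x}
FOLLOW(P) = {$}
FOLLOW(R) = {$}
FOLLOW(S) = {$}
FOLLOW(P') = {c}
Each cell of M receives at most one production.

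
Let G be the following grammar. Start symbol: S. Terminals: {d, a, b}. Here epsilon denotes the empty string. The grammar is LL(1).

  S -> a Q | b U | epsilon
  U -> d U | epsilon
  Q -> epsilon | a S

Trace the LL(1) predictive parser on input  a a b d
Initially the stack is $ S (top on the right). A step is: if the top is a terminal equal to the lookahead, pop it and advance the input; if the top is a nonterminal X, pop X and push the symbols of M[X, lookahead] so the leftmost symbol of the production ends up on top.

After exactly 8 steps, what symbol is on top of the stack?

U

step 1: stack=$ S  input=a a b d $  — expand S -> a Q
step 2: stack=$ Q a  input=a a b d $  — match a
step 3: stack=$ Q  input=a b d $  — expand Q -> a S
step 4: stack=$ S a  input=a b d $  — match a
step 5: stack=$ S  input=b d $  — expand S -> b U
step 6: stack=$ U b  input=b d $  — match b
step 7: stack=$ U  input=d $  — expand U -> d U
step 8: stack=$ U d  input=d $  — match d
Stack after step 8: $ U (top = U).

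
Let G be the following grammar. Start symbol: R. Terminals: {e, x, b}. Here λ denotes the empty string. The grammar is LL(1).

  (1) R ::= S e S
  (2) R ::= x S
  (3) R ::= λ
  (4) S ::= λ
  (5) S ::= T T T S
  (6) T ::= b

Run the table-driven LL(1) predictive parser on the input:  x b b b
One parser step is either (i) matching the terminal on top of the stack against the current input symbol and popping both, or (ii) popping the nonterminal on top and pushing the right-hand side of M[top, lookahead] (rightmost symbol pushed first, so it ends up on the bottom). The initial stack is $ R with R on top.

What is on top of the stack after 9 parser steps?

step 1: stack=$ R  input=x b b b $  — expand R ::= x S
step 2: stack=$ S x  input=x b b b $  — match x
step 3: stack=$ S  input=b b b $  — expand S ::= T T T S
step 4: stack=$ S T T T  input=b b b $  — expand T ::= b
step 5: stack=$ S T T b  input=b b b $  — match b
step 6: stack=$ S T T  input=b b $  — expand T ::= b
step 7: stack=$ S T b  input=b b $  — match b
step 8: stack=$ S T  input=b $  — expand T ::= b
step 9: stack=$ S b  input=b $  — match b
Stack after step 9: $ S (top = S).

S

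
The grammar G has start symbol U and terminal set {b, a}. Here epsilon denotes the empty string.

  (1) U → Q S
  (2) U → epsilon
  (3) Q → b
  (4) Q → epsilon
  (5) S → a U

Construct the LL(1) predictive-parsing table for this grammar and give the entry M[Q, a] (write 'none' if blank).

Q → epsilon

FIRST(Q): from Q→b we get {b}; from Q→epsilon we get {epsilon}. So FIRST(Q) = {epsilon, b}.
FIRST(S): from S→a U we get {a}. So FIRST(S) = {a}.
FIRST(U): from U→Q S we get {a, b}; from U→epsilon we get {epsilon}. So FIRST(U) = {epsilon, a, b}.
FOLLOW(U) includes $ since U is the start symbol.
FOLLOW(Q): in U→Q S, Q is followed by S with FIRST {a}. Thus FOLLOW(Q) = {a}.
For Q → b: FIRST(b) = {b}, so it goes in M[Q, t] for t ∈ {b}.
For Q → epsilon: FIRST(epsilon) = {epsilon}, so it goes in M[Q, t] for t ∈ {}; since epsilon ∈ FIRST, also for every t ∈ FOLLOW(Q) = {a}.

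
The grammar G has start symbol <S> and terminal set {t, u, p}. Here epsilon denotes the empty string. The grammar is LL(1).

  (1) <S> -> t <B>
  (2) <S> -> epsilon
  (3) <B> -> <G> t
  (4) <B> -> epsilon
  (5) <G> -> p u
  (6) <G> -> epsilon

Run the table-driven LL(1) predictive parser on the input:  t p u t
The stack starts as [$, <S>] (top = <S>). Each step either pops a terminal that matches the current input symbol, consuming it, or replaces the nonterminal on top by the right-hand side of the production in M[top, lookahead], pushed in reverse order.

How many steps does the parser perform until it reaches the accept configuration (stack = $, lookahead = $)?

step 1: stack=$ <S>  input=t p u t $  — expand <S> -> t <B>
step 2: stack=$ <B> t  input=t p u t $  — match t
step 3: stack=$ <B>  input=p u t $  — expand <B> -> <G> t
step 4: stack=$ t <G>  input=p u t $  — expand <G> -> p u
step 5: stack=$ t u p  input=p u t $  — match p
step 6: stack=$ t u  input=u t $  — match u
step 7: stack=$ t  input=t $  — match t
Accept reached after 7 steps.

7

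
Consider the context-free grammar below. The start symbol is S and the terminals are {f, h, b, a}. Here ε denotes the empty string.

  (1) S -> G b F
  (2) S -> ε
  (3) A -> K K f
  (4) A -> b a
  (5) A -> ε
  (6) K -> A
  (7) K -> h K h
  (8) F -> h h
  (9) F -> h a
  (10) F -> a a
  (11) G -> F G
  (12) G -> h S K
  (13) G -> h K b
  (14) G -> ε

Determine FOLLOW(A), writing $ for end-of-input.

FIRST(F) = {a, h}
FIRST(G) = {ε, a, h}  (via F G)
FIRST(S) = {ε, a, b, h}  (via G b F)
FIRST(A) = {ε, b, f, h}  (via K K f)
FIRST(K) = {ε, b, f, h}  (via A)
FOLLOW(S) includes $ since S is the start symbol.
FOLLOW(G): in S->G b F, G is followed by b F with FIRST {b}; in G->F G, the suffix after G is empty (adds nothing new). Thus FOLLOW(G) = {b}.
FOLLOW(S): in G->h S K, S is followed by K with FIRST {ε, b, f, h}; in G->h S K, the suffix after S is nullable, so FOLLOW(S) ⊇ FOLLOW(G) = {b}. Thus FOLLOW(S) = {$, b, f, h}.
FOLLOW(K): in A->K K f (occurrence 1), K is followed by K f with FIRST {b, f, h}; in A->K K f (occurrence 2), K is followed by f with FIRST {f}; in K->h K h, K is followed by h with FIRST {h}; in G->h S K, the suffix after K is empty, so FOLLOW(K) ⊇ FOLLOW(G) = {b}; in G->h K b, K is followed by b with FIRST {b}. Thus FOLLOW(K) = {b, f, h}.
FOLLOW(A): in K->A, the suffix after A is empty, so FOLLOW(A) ⊇ FOLLOW(K) = {b, f, h}. Thus FOLLOW(A) = {b, f, h}.
FOLLOW(F): in S->G b F, the suffix after F is empty, so FOLLOW(F) ⊇ FOLLOW(S) = {$, b, f, h}; in G->F G, F is followed by G with FIRST {ε, a, h}; in G->F G, the suffix after F is nullable, so FOLLOW(F) ⊇ FOLLOW(G) = {b}. Thus FOLLOW(F) = {$, a, b, f, h}.

{b, f, h}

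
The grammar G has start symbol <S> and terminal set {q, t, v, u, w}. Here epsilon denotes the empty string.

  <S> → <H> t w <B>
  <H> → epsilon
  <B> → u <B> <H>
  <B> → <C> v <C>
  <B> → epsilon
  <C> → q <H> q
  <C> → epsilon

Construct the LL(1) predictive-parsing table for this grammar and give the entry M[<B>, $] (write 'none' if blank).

<B> → epsilon

FIRST(<H>) = {epsilon}
FIRST(<C>) = {epsilon, q}
FIRST(<S>) = {t}  (via <H> t w <B>)
FIRST(<B>) = {epsilon, q, u, v}  (via <C> v <C>)
FOLLOW(<S>) includes $ since <S> is the start symbol.
FOLLOW(<S>): <S> appears on no right-hand side. Thus FOLLOW(<S>) = {$}.
FOLLOW(<B>): in <S>→<H> t w <B>, the suffix after <B> is empty, so FOLLOW(<B>) ⊇ FOLLOW(<S>) = {$}; in <B>→u <B> <H>, <B> is followed by <H> with FIRST {epsilon}; in <B>→u <B> <H>, the suffix after <B> is nullable (adds nothing new). Thus FOLLOW(<B>) = {$}.
For <B> → u <B> <H>: FIRST(u <B> <H>) = {u}, so it goes in M[<B>, t] for t ∈ {u}.
For <B> → <C> v <C>: FIRST(<C> v <C>) = {q, v}, so it goes in M[<B>, t] for t ∈ {q, v}.
For <B> → epsilon: FIRST(epsilon) = {epsilon}, so it goes in M[<B>, t] for t ∈ {}; since epsilon ∈ FIRST, also for every t ∈ FOLLOW(<B>) = {$}.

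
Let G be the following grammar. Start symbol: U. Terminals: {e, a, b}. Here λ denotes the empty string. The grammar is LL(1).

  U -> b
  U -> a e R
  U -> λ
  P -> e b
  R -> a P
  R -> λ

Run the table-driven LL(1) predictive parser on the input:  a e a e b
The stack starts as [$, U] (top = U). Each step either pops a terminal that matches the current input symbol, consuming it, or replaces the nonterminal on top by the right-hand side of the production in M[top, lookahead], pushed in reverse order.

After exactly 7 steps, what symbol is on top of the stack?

     Stack    Input        Action
  1  $ U      a e a e b $  expand U -> a e R
  2  $ R e a  a e a e b $  match a
  3  $ R e    e a e b $    match e
  4  $ R      a e b $      expand R -> a P
  5  $ P a    a e b $      match a
  6  $ P      e b $        expand P -> e b
  7  $ b e    e b $        match e
Stack after step 7: $ b (top = b).

b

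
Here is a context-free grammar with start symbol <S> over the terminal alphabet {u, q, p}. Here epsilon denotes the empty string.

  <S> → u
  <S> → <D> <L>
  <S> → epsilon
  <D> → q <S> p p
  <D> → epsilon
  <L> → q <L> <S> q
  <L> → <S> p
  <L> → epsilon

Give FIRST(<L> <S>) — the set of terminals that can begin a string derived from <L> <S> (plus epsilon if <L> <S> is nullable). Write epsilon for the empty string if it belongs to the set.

FIRST(<D>): from <D>→q <S> p p we get {q}; from <D>→epsilon we get {epsilon}. So FIRST(<D>) = {epsilon, q}.
FIRST(<S>): from <S>→u we get {u}; from <S>→<D> <L> we get {epsilon, p, q, u}; from <S>→epsilon we get {epsilon}. So FIRST(<S>) = {epsilon, p, q, u}.
FIRST(<L>): from <L>→q <L> <S> q we get {q}; from <L>→<S> p we get {p, q, u}; from <L>→epsilon we get {epsilon}. So FIRST(<L>) = {epsilon, p, q, u}.
FIRST(<L> <S>): take FIRST of each symbol in turn, carrying on past any symbol whose FIRST contains epsilon; result {epsilon, p, q, u}.

{epsilon, p, q, u}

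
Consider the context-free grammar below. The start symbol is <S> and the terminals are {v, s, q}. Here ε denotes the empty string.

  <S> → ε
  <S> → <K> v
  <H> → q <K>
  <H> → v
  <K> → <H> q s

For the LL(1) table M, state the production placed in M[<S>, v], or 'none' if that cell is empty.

<S> → <K> v

FIRST(<H>) = {q, v}
FIRST(<K>) = {q, v}  (via <H> q s)
FIRST(<S>) = {ε, q, v}  (via <K> v)
FOLLOW(<S>) includes $ since <S> is the start symbol.
FOLLOW(<S>): <S> appears on no right-hand side. Thus FOLLOW(<S>) = {$}.
For <S> → ε: FIRST(ε) = {ε}, so it goes in M[<S>, t] for t ∈ {}; since ε ∈ FIRST, also for every t ∈ FOLLOW(<S>) = {$}.
For <S> → <K> v: FIRST(<K> v) = {q, v}, so it goes in M[<S>, t] for t ∈ {q, v}.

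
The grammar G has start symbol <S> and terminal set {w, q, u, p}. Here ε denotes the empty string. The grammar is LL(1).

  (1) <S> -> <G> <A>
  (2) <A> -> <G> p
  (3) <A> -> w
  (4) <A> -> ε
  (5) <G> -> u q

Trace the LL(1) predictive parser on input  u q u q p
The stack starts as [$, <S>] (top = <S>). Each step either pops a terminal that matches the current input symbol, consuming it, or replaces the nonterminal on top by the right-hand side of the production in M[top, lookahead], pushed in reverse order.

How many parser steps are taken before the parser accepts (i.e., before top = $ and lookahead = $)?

step 1: stack=$ <S>  input=u q u q p $  — expand <S> -> <G> <A>
step 2: stack=$ <A> <G>  input=u q u q p $  — expand <G> -> u q
step 3: stack=$ <A> q u  input=u q u q p $  — match u
step 4: stack=$ <A> q  input=q u q p $  — match q
step 5: stack=$ <A>  input=u q p $  — expand <A> -> <G> p
step 6: stack=$ p <G>  input=u q p $  — expand <G> -> u q
step 7: stack=$ p q u  input=u q p $  — match u
step 8: stack=$ p q  input=q p $  — match q
step 9: stack=$ p  input=p $  — match p
Accept reached after 9 steps.

9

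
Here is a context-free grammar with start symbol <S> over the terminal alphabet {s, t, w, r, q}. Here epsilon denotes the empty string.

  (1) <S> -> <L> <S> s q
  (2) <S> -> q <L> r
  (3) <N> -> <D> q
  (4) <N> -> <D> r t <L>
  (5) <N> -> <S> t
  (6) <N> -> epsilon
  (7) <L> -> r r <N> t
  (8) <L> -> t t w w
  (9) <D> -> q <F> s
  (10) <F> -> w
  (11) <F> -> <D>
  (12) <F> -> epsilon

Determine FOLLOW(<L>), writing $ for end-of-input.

{q, r, t}

FIRST(<L>): from <L>->r r <N> t we get {r}; from <L>->t t w w we get {t}. So FIRST(<L>) = {r, t}.
FIRST(<D>): from <D>->q <F> s we get {q}. So FIRST(<D>) = {q}.
FIRST(<S>): from <S>-><L> <S> s q we get {r, t}; from <S>->q <L> r we get {q}. So FIRST(<S>) = {q, r, t}.
FIRST(<F>): from <F>->w we get {w}; from <F>-><D> we get {q}; from <F>->epsilon we get {epsilon}. So FIRST(<F>) = {epsilon, q, w}.
FIRST(<N>): from <N>-><D> q we get {q}; from <N>-><D> r t <L> we get {q}; from <N>-><S> t we get {q, r, t}; from <N>->epsilon we get {epsilon}. So FIRST(<N>) = {epsilon, q, r, t}.
FOLLOW(<S>) includes $ since <S> is the start symbol.
FOLLOW(<S>): in <S>-><L> <S> s q, <S> is followed by s q with FIRST {s}; in <N>-><S> t, <S> is followed by t with FIRST {t}. Thus FOLLOW(<S>) = {$, s, t}.
FOLLOW(<N>): in <L>->r r <N> t, <N> is followed by t with FIRST {t}. Thus FOLLOW(<N>) = {t}.
FOLLOW(<L>): in <S>-><L> <S> s q, <L> is followed by <S> s q with FIRST {q, r, t}; in <S>->q <L> r, <L> is followed by r with FIRST {r}; in <N>-><D> r t <L>, the suffix after <L> is empty, so FOLLOW(<L>) ⊇ FOLLOW(<N>) = {t}. Thus FOLLOW(<L>) = {q, r, t}.
FOLLOW(<F>): in <D>->q <F> s, <F> is followed by s with FIRST {s}. Thus FOLLOW(<F>) = {s}.
FOLLOW(<D>): in <N>-><D> q, <D> is followed by q with FIRST {q}; in <N>-><D> r t <L>, <D> is followed by r t <L> with FIRST {r}; in <F>-><D>, the suffix after <D> is empty, so FOLLOW(<D>) ⊇ FOLLOW(<F>) = {s}. Thus FOLLOW(<D>) = {q, r, s}.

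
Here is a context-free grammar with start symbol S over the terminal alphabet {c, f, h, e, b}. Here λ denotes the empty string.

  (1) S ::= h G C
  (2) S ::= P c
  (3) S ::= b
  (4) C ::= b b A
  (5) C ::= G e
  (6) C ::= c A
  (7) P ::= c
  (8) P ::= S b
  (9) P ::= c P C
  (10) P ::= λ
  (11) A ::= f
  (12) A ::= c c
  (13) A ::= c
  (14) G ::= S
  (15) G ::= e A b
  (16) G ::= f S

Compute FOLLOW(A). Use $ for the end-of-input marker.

FIRST(A): from A::=f we get {f}; from A::=c c we get {c}; from A::=c we get {c}. So FIRST(A) = {c, f}.
FIRST(S): from S::=h G C we get {h}; from S::=P c we get {b, c, h}; from S::=b we get {b}. So FIRST(S) = {b, c, h}.
FIRST(P): from P::=c we get {c}; from P::=S b we get {b, c, h}; from P::=c P C we get {c}; from P::=λ we get {λ}. So FIRST(P) = {λ, b, c, h}.
FIRST(G): from G::=S we get {b, c, h}; from G::=e A b we get {e}; from G::=f S we get {f}. So FIRST(G) = {b, c, e, f, h}.
FIRST(C): from C::=b b A we get {b}; from C::=G e we get {b, c, e, f, h}; from C::=c A we get {c}. So FIRST(C) = {b, c, e, f, h}.
FOLLOW(S) includes $ since S is the start symbol.
FOLLOW(P): in S::=P c, P is followed by c with FIRST {c}; in P::=c P C, P is followed by C with FIRST {b, c, e, f, h}. Thus FOLLOW(P) = {b, c, e, f, h}.
FOLLOW(G): in S::=h G C, G is followed by C with FIRST {b, c, e, f, h}; in C::=G e, G is followed by e with FIRST {e}. Thus FOLLOW(G) = {b, c, e, f, h}.
FOLLOW(S): in P::=S b, S is followed by b with FIRST {b}; in G::=S, the suffix after S is empty, so FOLLOW(S) ⊇ FOLLOW(G) = {b, c, e, f, h}; in G::=f S, the suffix after S is empty, so FOLLOW(S) ⊇ FOLLOW(G) = {b, c, e, f, h}. Thus FOLLOW(S) = {$, b, c, e, f, h}.
FOLLOW(C): in S::=h G C, the suffix after C is empty, so FOLLOW(C) ⊇ FOLLOW(S) = {$, b, c, e, f, h}; in P::=c P C, the suffix after C is empty, so FOLLOW(C) ⊇ FOLLOW(P) = {b, c, e, f, h}. Thus FOLLOW(C) = {$, b, c, e, f, h}.
FOLLOW(A): in C::=b b A, the suffix after A is empty, so FOLLOW(A) ⊇ FOLLOW(C) = {$, b, c, e, f, h}; in C::=c A, the suffix after A is empty, so FOLLOW(A) ⊇ FOLLOW(C) = {$, b, c, e, f, h}; in G::=e A b, A is followed by b with FIRST {b}. Thus FOLLOW(A) = {$, b, c, e, f, h}.

{$, b, c, e, f, h}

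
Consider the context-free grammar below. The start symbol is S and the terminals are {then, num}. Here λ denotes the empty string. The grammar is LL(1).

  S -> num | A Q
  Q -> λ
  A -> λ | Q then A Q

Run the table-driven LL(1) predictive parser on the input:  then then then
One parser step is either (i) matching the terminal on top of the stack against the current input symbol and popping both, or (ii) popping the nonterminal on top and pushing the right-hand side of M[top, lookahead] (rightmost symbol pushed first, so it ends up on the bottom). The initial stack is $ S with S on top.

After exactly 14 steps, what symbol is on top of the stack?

      Stack               Input             Action
   1  $ S                 then then then $  expand S -> A Q
   2  $ Q A               then then then $  expand A -> Q then A Q
   3  $ Q Q A then Q      then then then $  expand Q -> λ
   4  $ Q Q A then        then then then $  match then
   5  $ Q Q A             then then $       expand A -> Q then A Q
   6  $ Q Q Q A then Q    then then $       expand Q -> λ
   7  $ Q Q Q A then      then then $       match then
   8  $ Q Q Q A           then $            expand A -> Q then A Q
   9  $ Q Q Q Q A then Q  then $            expand Q -> λ
  10  $ Q Q Q Q A then    then $            match then
  11  $ Q Q Q Q A         $                 expand A -> λ
  12  $ Q Q Q Q           $                 expand Q -> λ
  13  $ Q Q Q             $                 expand Q -> λ
  14  $ Q Q               $                 expand Q -> λ
Stack after step 14: $ Q (top = Q).

Q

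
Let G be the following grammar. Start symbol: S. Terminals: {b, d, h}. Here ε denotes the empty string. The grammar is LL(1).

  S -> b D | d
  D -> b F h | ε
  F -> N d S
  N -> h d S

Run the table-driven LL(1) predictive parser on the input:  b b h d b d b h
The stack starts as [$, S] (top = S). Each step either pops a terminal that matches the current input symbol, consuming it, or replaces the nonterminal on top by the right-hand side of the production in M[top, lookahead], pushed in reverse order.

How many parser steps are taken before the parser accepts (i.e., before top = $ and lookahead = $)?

      Stack          Input              Action
   1  $ S            b b h d b d b h $  expand S -> b D
   2  $ D b          b b h d b d b h $  match b
   3  $ D            b h d b d b h $    expand D -> b F h
   4  $ h F b        b h d b d b h $    match b
   5  $ h F          h d b d b h $      expand F -> N d S
   6  $ h S d N      h d b d b h $      expand N -> h d S
   7  $ h S d S d h  h d b d b h $      match h
   8  $ h S d S d    d b d b h $        match d
   9  $ h S d S      b d b h $          expand S -> b D
  10  $ h S d D b    b d b h $          match b
  11  $ h S d D      d b h $            expand D -> ε
  12  $ h S d        d b h $            match d
  13  $ h S          b h $              expand S -> b D
  14  $ h D b        b h $              match b
  15  $ h D          h $                expand D -> ε
  16  $ h            h $                match h
Accept reached after 16 steps.

16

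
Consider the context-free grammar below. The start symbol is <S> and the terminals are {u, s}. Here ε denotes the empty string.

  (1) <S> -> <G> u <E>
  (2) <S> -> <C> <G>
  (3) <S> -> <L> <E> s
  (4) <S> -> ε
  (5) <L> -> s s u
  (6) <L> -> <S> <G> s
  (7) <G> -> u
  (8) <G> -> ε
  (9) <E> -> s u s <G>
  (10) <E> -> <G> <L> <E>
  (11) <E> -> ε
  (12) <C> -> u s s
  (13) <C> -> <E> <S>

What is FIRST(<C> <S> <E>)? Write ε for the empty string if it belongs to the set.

{ε, s, u}

FIRST(<G>) = {ε, u}
FIRST(<S>) = {ε, s, u}  (via <G> u <E>, <C> <G>, <L> <E> s)
FIRST(<L>) = {s, u}  (via <S> <G> s)
FIRST(<E>) = {ε, s, u}  (via <G> <L> <E>)
FIRST(<C>) = {ε, s, u}  (via <E> <S>)
FIRST(<C> <S> <E>): take FIRST of each symbol in turn, carrying on past any symbol whose FIRST contains ε; result {ε, s, u}.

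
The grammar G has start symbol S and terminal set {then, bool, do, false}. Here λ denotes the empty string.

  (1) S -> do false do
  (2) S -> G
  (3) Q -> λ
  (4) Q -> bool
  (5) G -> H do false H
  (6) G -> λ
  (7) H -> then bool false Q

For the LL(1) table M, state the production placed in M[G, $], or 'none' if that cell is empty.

G -> λ

FIRST(Q): from Q->λ we get {λ}; from Q->bool we get {bool}. So FIRST(Q) = {λ, bool}.
FIRST(H): from H->then bool false Q we get {then}. So FIRST(H) = {then}.
FIRST(G): from G->H do false H we get {then}; from G->λ we get {λ}. So FIRST(G) = {λ, then}.
FIRST(S): from S->do false do we get {do}; from S->G we get {λ, then}. So FIRST(S) = {λ, do, then}.
FOLLOW(S) includes $ since S is the start symbol.
FOLLOW(S): S appears on no right-hand side. Thus FOLLOW(S) = {$}.
FOLLOW(G): in S->G, the suffix after G is empty, so FOLLOW(G) ⊇ FOLLOW(S) = {$}. Thus FOLLOW(G) = {$}.
For G -> H do false H: FIRST(H do false H) = {then}, so it goes in M[G, t] for t ∈ {then}.
For G -> λ: FIRST(λ) = {λ}, so it goes in M[G, t] for t ∈ {}; since λ ∈ FIRST, also for every t ∈ FOLLOW(G) = {$}.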